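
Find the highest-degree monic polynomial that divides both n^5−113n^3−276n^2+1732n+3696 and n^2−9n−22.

n^2−9n−22

Repeated division with remainder:
  n^5−113n^3−276n^2+1732n+3696 = (n^3+9n^2−10n−168)(n^2−9n−22) + (0)
The last nonzero remainder n^2−9n−22 is already monic.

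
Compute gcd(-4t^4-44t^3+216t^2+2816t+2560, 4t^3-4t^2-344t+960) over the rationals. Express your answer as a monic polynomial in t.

Repeated division with remainder:
  -4t^4-44t^3+216t^2+2816t+2560 = (-t-12)(4t^3-4t^2-344t+960) + (-176t^2-352t+14080)
  4t^3-4t^2-344t+960 = (-(1/44)t+3/44)(-176t^2-352t+14080) + (0)
Last nonzero remainder: -176t^2-352t+14080. Dividing through by -176 gives the monic gcd t^2+2t-80.

t^2+2t-80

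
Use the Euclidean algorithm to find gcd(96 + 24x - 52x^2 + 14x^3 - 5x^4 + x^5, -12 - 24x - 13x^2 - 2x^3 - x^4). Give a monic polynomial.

Repeated division with remainder:
  x^5 - 5x^4 + 14x^3 - 52x^2 + 24x + 96 = (-x + 7)(-x^4 - 2x^3 - 13x^2 - 24x - 12) + (15x^3 + 15x^2 + 180x + 180)
  -x^4 - 2x^3 - 13x^2 - 24x - 12 = (-(1/15)x - 1/15)(15x^3 + 15x^2 + 180x + 180) + (0)
Last nonzero remainder: 15x^3 + 15x^2 + 180x + 180. Dividing through by 15 gives the monic gcd x^3 + x^2 + 12x + 12.

12 + 12x + x^2 + x^3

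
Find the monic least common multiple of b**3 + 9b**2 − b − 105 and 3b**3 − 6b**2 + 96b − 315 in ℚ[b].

Euclidean algorithm in ℚ[b]:
  b**3 + 9b**2 − b − 105 = (1/3)(3b**3 − 6b**2 + 96b − 315) + (11b**2 − 33b)
  3b**3 − 6b**2 + 96b − 315 = ((3/11)b + 3/11)(11b**2 − 33b) + (105b − 315)
  11b**2 − 33b = ((11/105)b)(105b − 315) + (0)
Last nonzero remainder: 105b − 315. Dividing through by 105 gives the monic gcd b − 3.
Then lcm(f, g) = f·g / gcd(f, g); expanding and making the result monic gives the answer.

b**5 + 10b**4 + 43b**3 + 209b**2 − 140b − 3675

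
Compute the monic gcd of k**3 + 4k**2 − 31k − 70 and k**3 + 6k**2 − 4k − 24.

k + 2

Euclidean algorithm in ℚ[k]:
  k**3 + 4k**2 − 31k − 70 = (k**3 + 6k**2 − 4k − 24) + (−2k**2 − 27k − 46)
  k**3 + 6k**2 − 4k − 24 = (−(1/2)k + 15/4)(−2k**2 − 27k − 46) + ((297/4)k + 297/2)
  −2k**2 − 27k − 46 = (−(8/297)k − 92/297)((297/4)k + 297/2) + (0)
Last nonzero remainder: (297/4)k + 297/2. Dividing through by 297/4 gives the monic gcd k + 2.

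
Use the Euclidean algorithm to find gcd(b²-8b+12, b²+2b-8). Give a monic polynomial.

By polynomial division,
  b²-8b+12 = (b²+2b-8) + (-10b+20)
  b²+2b-8 = (-(1/10)b-2/5)(-10b+20) + (0)
Last nonzero remainder: -10b+20. Dividing through by -10 gives the monic gcd b-2.

b-2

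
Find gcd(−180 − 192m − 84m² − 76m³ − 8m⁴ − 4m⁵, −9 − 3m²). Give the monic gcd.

3 + m²

Apply the Euclidean algorithm:
  −4m⁵ − 8m⁴ − 76m³ − 84m² − 192m − 180 = ((4/3)m³ + (8/3)m² + (64/3)m + 20)(−3m² − 9) + (0)
Last nonzero remainder: −3m² − 9. Dividing through by −3 gives the monic gcd m² + 3.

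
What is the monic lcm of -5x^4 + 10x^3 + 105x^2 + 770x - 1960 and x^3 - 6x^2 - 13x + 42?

Repeated division with remainder:
  -5x^4 + 10x^3 + 105x^2 + 770x - 1960 = (-5x - 20)(x^3 - 6x^2 - 13x + 42) + (-80x^2 + 720x - 1120)
  x^3 - 6x^2 - 13x + 42 = (-(1/80)x - 3/80)(-80x^2 + 720x - 1120) + (0)
Last nonzero remainder: -80x^2 + 720x - 1120. Dividing through by -80 gives the monic gcd x^2 - 9x + 14.
Then lcm(f, g) = f·g / gcd(f, g); expanding and making the result monic gives the answer.

x^5 + x^4 - 27x^3 - 217x^2 - 70x + 1176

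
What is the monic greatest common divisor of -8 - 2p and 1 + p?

Euclidean algorithm in ℚ[p]:
  -2p - 8 = (-2)(p + 1) + (-6)
  p + 1 = (-(1/6)p - 1/6)(-6) + (0)
The last nonzero remainder is the constant -6, so the polynomials are coprime and gcd = 1.

1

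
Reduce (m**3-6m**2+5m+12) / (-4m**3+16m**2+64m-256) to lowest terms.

(-m**2+2m+3)/(4m**2-64)

By polynomial division,
  m**3-6m**2+5m+12 = (-1/4)(-4m**3+16m**2+64m-256) + (-2m**2+21m-52)
  -4m**3+16m**2+64m-256 = (2m+13)(-2m**2+21m-52) + (-105m+420)
  -2m**2+21m-52 = ((2/105)m-13/105)(-105m+420) + (0)
Last nonzero remainder: -105m+420. Dividing through by -105 gives the monic gcd m-4.
Cancel m-4 from numerator and denominator to get the reduced form.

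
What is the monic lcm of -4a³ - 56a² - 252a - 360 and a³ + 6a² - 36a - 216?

a⁵ + 14a⁴ + 27a³ - 414a² - 2268a - 3240

Apply the Euclidean algorithm:
  -4a³ - 56a² - 252a - 360 = (-4)(a³ + 6a² - 36a - 216) + (-32a² - 396a - 1224)
  a³ + 6a² - 36a - 216 = (-(1/32)a + 51/256)(-32a² - 396a - 1224) + ((297/64)a + 891/32)
  -32a² - 396a - 1224 = (-(2048/297)a - 4352/99)((297/64)a + 891/32) + (0)
Last nonzero remainder: (297/64)a + 891/32. Dividing through by 297/64 gives the monic gcd a + 6.
Then lcm(f, g) = f·g / gcd(f, g); expanding and making the result monic gives the answer.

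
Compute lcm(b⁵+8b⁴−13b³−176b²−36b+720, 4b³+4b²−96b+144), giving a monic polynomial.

b⁶+5b⁵−37b⁴−137b³+492b²+828b−2160

By polynomial division,
  b⁵+8b⁴−13b³−176b²−36b+720 = ((1/4)b²+(7/4)b+1)(4b³+4b²−96b+144) + (−48b²−192b+576)
  4b³+4b²−96b+144 = (−(1/12)b+1/4)(−48b²−192b+576) + (0)
Last nonzero remainder: −48b²−192b+576. Dividing through by −48 gives the monic gcd b²+4b−12.
Then lcm(f, g) = f·g / gcd(f, g); expanding and making the result monic gives the answer.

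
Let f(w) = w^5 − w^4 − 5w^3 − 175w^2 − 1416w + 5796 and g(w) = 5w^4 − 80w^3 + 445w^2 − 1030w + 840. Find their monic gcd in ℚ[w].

w^2 − 10w + 21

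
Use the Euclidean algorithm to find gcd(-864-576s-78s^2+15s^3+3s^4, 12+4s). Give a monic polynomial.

3+s

By polynomial division,
  3s^4+15s^3-78s^2-576s-864 = ((3/4)s^3+(3/2)s^2-24s-72)(4s+12) + (0)
Last nonzero remainder: 4s+12. Dividing through by 4 gives the monic gcd s+3.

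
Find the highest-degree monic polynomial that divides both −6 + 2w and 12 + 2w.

1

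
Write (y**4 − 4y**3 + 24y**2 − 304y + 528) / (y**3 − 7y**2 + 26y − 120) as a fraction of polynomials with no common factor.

(y**3 + 2y**2 + 36y − 88)/(y**2 − y + 20)

By polynomial division,
  y**4 − 4y**3 + 24y**2 − 304y + 528 = (y + 3)(y**3 − 7y**2 + 26y − 120) + (19y**2 − 262y + 888)
  y**3 − 7y**2 + 26y − 120 = ((1/19)y + 129/361)(19y**2 − 262y + 888) + ((26312/361)y − 157872/361)
  19y**2 − 262y + 888 = ((6859/26312)y − 13357/6578)((26312/361)y − 157872/361) + (0)
Last nonzero remainder: (26312/361)y − 157872/361. Dividing through by 26312/361 gives the monic gcd y − 6.
Cancel y − 6 from numerator and denominator to get the reduced form.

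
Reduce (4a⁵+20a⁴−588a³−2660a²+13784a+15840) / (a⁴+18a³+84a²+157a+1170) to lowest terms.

(4a³−56a²+116a+176)/(a²−a+13)

Apply the Euclidean algorithm:
  4a⁵+20a⁴−588a³−2660a²+13784a+15840 = (4a−52)(a⁴+18a³+84a²+157a+1170) + (12a³+1080a²+17268a+76680)
  a⁴+18a³+84a²+157a+1170 = ((1/12)a−6)(12a³+1080a²+17268a+76680) + (5125a²+97375a+461250)
  12a³+1080a²+17268a+76680 = ((12/5125)a+852/5125)(5125a²+97375a+461250) + (0)
Last nonzero remainder: 5125a²+97375a+461250. Dividing through by 5125 gives the monic gcd a²+19a+90.
Cancel a²+19a+90 from numerator and denominator to get the reduced form.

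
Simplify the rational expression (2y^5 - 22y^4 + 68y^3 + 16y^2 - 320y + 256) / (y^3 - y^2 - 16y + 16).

Euclidean algorithm in ℚ[y]:
  2y^5 - 22y^4 + 68y^3 + 16y^2 - 320y + 256 = (2y^2 - 20y + 80)(y^3 - y^2 - 16y + 16) + (-256y^2 + 1280y - 1024)
  y^3 - y^2 - 16y + 16 = (-(1/256)y - 1/64)(-256y^2 + 1280y - 1024) + (0)
Last nonzero remainder: -256y^2 + 1280y - 1024. Dividing through by -256 gives the monic gcd y^2 - 5y + 4.
Cancel y^2 - 5y + 4 from numerator and denominator to get the reduced form.

(2y^3 - 12y^2 + 64)/(y + 4)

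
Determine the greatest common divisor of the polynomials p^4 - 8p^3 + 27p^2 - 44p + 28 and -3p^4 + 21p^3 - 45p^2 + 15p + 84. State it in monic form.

Apply the Euclidean algorithm:
  p^4 - 8p^3 + 27p^2 - 44p + 28 = (-1/3)(-3p^4 + 21p^3 - 45p^2 + 15p + 84) + (-p^3 + 12p^2 - 39p + 56)
  -3p^4 + 21p^3 - 45p^2 + 15p + 84 = (3p + 15)(-p^3 + 12p^2 - 39p + 56) + (-108p^2 + 432p - 756)
  -p^3 + 12p^2 - 39p + 56 = ((1/108)p - 2/27)(-108p^2 + 432p - 756) + (0)
Last nonzero remainder: -108p^2 + 432p - 756. Dividing through by -108 gives the monic gcd p^2 - 4p + 7.

p^2 - 4p + 7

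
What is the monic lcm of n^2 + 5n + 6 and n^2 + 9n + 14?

n^3 + 12n^2 + 41n + 42

Apply the Euclidean algorithm:
  n^2 + 5n + 6 = (n^2 + 9n + 14) + (-4n - 8)
  n^2 + 9n + 14 = (-(1/4)n - 7/4)(-4n - 8) + (0)
Last nonzero remainder: -4n - 8. Dividing through by -4 gives the monic gcd n + 2.
Then lcm(f, g) = f·g / gcd(f, g); expanding and making the result monic gives the answer.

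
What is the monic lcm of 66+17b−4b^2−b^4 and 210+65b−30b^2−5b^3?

−462−185b+11b^2+4b^3+7b^4+b^5

Apply the Euclidean algorithm:
  −b^4−4b^2+17b+66 = ((1/5)b−6/5)(−5b^3−30b^2+65b+210) + (−53b^2+53b+318)
  −5b^3−30b^2+65b+210 = ((5/53)b+35/53)(−53b^2+53b+318) + (0)
Last nonzero remainder: −53b^2+53b+318. Dividing through by −53 gives the monic gcd b^2−b−6.
Then lcm(f, g) = f·g / gcd(f, g); expanding and making the result monic gives the answer.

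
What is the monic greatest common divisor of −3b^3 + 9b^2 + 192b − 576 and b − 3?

Repeated division with remainder:
  −3b^3 + 9b^2 + 192b − 576 = (−3b^2 + 192)(b − 3) + (0)
The last nonzero remainder b − 3 is already monic.

b − 3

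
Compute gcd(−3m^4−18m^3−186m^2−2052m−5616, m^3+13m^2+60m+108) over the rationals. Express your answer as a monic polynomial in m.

Apply the Euclidean algorithm:
  −3m^4−18m^3−186m^2−2052m−5616 = (−3m+21)(m^3+13m^2+60m+108) + (−279m^2−2988m−7884)
  m^3+13m^2+60m+108 = (−(1/279)m−71/8649)(−279m^2−2988m−7884) + ((6932/961)m+41592/961)
  −279m^2−2988m−7884 = (−(268119/6932)m−631377/3466)((6932/961)m+41592/961) + (0)
Last nonzero remainder: (6932/961)m+41592/961. Dividing through by 6932/961 gives the monic gcd m+6.

m+6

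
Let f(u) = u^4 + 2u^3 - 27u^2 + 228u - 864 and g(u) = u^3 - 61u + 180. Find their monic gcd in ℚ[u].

By polynomial division,
  u^4 + 2u^3 - 27u^2 + 228u - 864 = (u + 2)(u^3 - 61u + 180) + (34u^2 + 170u - 1224)
  u^3 - 61u + 180 = ((1/34)u - 5/34)(34u^2 + 170u - 1224) + (0)
Last nonzero remainder: 34u^2 + 170u - 1224. Dividing through by 34 gives the monic gcd u^2 + 5u - 36.

u^2 + 5u - 36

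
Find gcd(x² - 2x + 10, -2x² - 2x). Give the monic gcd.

1

By polynomial division,
  x² - 2x + 10 = (-1/2)(-2x² - 2x) + (-3x + 10)
  -2x² - 2x = ((2/3)x + 26/9)(-3x + 10) + (-260/9)
  -3x + 10 = ((27/260)x - 9/26)(-260/9) + (0)
The last nonzero remainder is the constant -260/9, so the polynomials are coprime and gcd = 1.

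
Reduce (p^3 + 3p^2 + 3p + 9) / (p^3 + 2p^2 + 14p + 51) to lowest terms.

Euclidean algorithm in ℚ[p]:
  p^3 + 3p^2 + 3p + 9 = (p^3 + 2p^2 + 14p + 51) + (p^2 - 11p - 42)
  p^3 + 2p^2 + 14p + 51 = (p + 13)(p^2 - 11p - 42) + (199p + 597)
  p^2 - 11p - 42 = ((1/199)p - 14/199)(199p + 597) + (0)
Last nonzero remainder: 199p + 597. Dividing through by 199 gives the monic gcd p + 3.
Cancel p + 3 from numerator and denominator to get the reduced form.

(p^2 + 3)/(p^2 - p + 17)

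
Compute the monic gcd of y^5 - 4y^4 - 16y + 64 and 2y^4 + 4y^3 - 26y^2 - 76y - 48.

By polynomial division,
  y^5 - 4y^4 - 16y + 64 = ((1/2)y - 3)(2y^4 + 4y^3 - 26y^2 - 76y - 48) + (25y^3 - 40y^2 - 220y - 80)
  2y^4 + 4y^3 - 26y^2 - 76y - 48 = ((2/25)y + 36/125)(25y^3 - 40y^2 - 220y - 80) + ((78/25)y^2 - (156/25)y - 624/25)
  25y^3 - 40y^2 - 220y - 80 = ((625/78)y + 125/39)((78/25)y^2 - (156/25)y - 624/25) + (0)
Last nonzero remainder: (78/25)y^2 - (156/25)y - 624/25. Dividing through by 78/25 gives the monic gcd y^2 - 2y - 8.

y^2 - 2y - 8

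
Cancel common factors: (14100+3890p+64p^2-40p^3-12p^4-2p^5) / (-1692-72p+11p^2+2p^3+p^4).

(-50-20p-2p^2)/(6+p)

Repeated division with remainder:
  -2p^5-12p^4-40p^3+64p^2+3890p+14100 = (-2p-8)(p^4+2p^3+11p^2-72p-1692) + (-2p^3+8p^2-70p+564)
  p^4+2p^3+11p^2-72p-1692 = (-(1/2)p-3)(-2p^3+8p^2-70p+564) + (0)
Last nonzero remainder: -2p^3+8p^2-70p+564. Dividing through by -2 gives the monic gcd p^3-4p^2+35p-282.
Cancel p^3-4p^2+35p-282 from numerator and denominator to get the reduced form.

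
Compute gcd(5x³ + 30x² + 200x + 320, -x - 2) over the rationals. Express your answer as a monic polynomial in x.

x + 2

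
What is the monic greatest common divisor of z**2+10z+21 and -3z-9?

z+3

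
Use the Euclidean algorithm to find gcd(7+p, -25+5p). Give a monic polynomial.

By polynomial division,
  p+7 = (1/5)(5p-25) + (12)
  5p-25 = ((5/12)p-25/12)(12) + (0)
The last nonzero remainder is the constant 12, so the polynomials are coprime and gcd = 1.

1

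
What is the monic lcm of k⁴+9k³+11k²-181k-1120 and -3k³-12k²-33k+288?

k⁵+6k⁴-16k³-214k²-577k+3360

Apply the Euclidean algorithm:
  k⁴+9k³+11k²-181k-1120 = (-(1/3)k-5/3)(-3k³-12k²-33k+288) + (-20k²-140k-640)
  -3k³-12k²-33k+288 = ((3/20)k-9/20)(-20k²-140k-640) + (0)
Last nonzero remainder: -20k²-140k-640. Dividing through by -20 gives the monic gcd k²+7k+32.
Then lcm(f, g) = f·g / gcd(f, g); expanding and making the result monic gives the answer.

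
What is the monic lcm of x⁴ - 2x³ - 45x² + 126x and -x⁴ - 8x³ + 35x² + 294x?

x⁵ + 5x⁴ - 59x³ - 189x² + 882x

Euclidean algorithm in ℚ[x]:
  x⁴ - 2x³ - 45x² + 126x = (-1)(-x⁴ - 8x³ + 35x² + 294x) + (-10x³ - 10x² + 420x)
  -x⁴ - 8x³ + 35x² + 294x = ((1/10)x + 7/10)(-10x³ - 10x² + 420x) + (0)
Last nonzero remainder: -10x³ - 10x² + 420x. Dividing through by -10 gives the monic gcd x³ + x² - 42x.
Then lcm(f, g) = f·g / gcd(f, g); expanding and making the result monic gives the answer.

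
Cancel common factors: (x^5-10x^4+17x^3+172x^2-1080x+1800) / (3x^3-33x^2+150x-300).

(x^3-4x^2-27x+90)/(3x-15)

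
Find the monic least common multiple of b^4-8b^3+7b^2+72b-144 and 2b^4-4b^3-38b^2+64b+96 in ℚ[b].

Euclidean algorithm in ℚ[b]:
  b^4-8b^3+7b^2+72b-144 = (1/2)(2b^4-4b^3-38b^2+64b+96) + (-6b^3+26b^2+40b-192)
  2b^4-4b^3-38b^2+64b+96 = (-(1/3)b-7/9)(-6b^3+26b^2+40b-192) + (-(40/9)b^2+(280/9)b-160/3)
  -6b^3+26b^2+40b-192 = ((27/20)b+18/5)(-(40/9)b^2+(280/9)b-160/3) + (0)
Last nonzero remainder: -(40/9)b^2+(280/9)b-160/3. Dividing through by -40/9 gives the monic gcd b^2-7b+12.
Then lcm(f, g) = f·g / gcd(f, g); expanding and making the result monic gives the answer.

b^6-3b^5-29b^4+75b^3+244b^2-432b-576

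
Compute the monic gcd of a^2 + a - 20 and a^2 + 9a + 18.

1

Euclidean algorithm in ℚ[a]:
  a^2 + a - 20 = (a^2 + 9a + 18) + (-8a - 38)
  a^2 + 9a + 18 = (-(1/8)a - 17/32)(-8a - 38) + (-35/16)
  -8a - 38 = ((128/35)a + 608/35)(-35/16) + (0)
The last nonzero remainder is the constant -35/16, so the polynomials are coprime and gcd = 1.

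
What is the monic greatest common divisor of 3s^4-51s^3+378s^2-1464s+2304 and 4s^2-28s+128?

s^2-7s+32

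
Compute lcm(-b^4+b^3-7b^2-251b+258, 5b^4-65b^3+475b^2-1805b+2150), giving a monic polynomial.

b^6-8b^5+24b^4+192b^3-1945b^2+4316b-2580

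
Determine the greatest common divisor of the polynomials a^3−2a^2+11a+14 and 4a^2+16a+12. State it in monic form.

a+1

Repeated division with remainder:
  a^3−2a^2+11a+14 = ((1/4)a−3/2)(4a^2+16a+12) + (32a+32)
  4a^2+16a+12 = ((1/8)a+3/8)(32a+32) + (0)
Last nonzero remainder: 32a+32. Dividing through by 32 gives the monic gcd a+1.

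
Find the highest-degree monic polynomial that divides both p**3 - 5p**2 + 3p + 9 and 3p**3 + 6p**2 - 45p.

Apply the Euclidean algorithm:
  p**3 - 5p**2 + 3p + 9 = (1/3)(3p**3 + 6p**2 - 45p) + (-7p**2 + 18p + 9)
  3p**3 + 6p**2 - 45p = (-(3/7)p - 96/49)(-7p**2 + 18p + 9) + (-(288/49)p + 864/49)
  -7p**2 + 18p + 9 = ((343/288)p + 49/96)(-(288/49)p + 864/49) + (0)
Last nonzero remainder: -(288/49)p + 864/49. Dividing through by -288/49 gives the monic gcd p - 3.

p - 3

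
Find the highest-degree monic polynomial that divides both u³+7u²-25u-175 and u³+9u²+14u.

u+7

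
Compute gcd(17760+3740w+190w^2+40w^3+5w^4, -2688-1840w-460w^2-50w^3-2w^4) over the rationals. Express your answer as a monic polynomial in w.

48+14w+w^2

Euclidean algorithm in ℚ[w]:
  5w^4+40w^3+190w^2+3740w+17760 = (-5/2)(-2w^4-50w^3-460w^2-1840w-2688) + (-85w^3-960w^2-860w+11040)
  -2w^4-50w^3-460w^2-1840w-2688 = ((2/85)w+466/1445)(-85w^3-960w^2-860w+11040) + (-(37620/289)w^2-(526680/289)w-1805760/289)
  -85w^3-960w^2-860w+11040 = ((4913/7524)w-6647/3762)(-(37620/289)w^2-(526680/289)w-1805760/289) + (0)
Last nonzero remainder: -(37620/289)w^2-(526680/289)w-1805760/289. Dividing through by -37620/289 gives the monic gcd w^2+14w+48.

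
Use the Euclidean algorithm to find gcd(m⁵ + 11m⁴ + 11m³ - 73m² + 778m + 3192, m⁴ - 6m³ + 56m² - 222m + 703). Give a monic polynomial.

m² - 6m + 19

Euclidean algorithm in ℚ[m]:
  m⁵ + 11m⁴ + 11m³ - 73m² + 778m + 3192 = (m + 17)(m⁴ - 6m³ + 56m² - 222m + 703) + (57m³ - 803m² + 3849m - 8759)
  m⁴ - 6m³ + 56m² - 222m + 703 = ((1/57)m + 461/3249)(57m³ - 803m² + 3849m - 8759) + ((332734/3249)m² - (665468/1083)m + 332734/171)
  57m³ - 803m² + 3849m - 8759 = ((185193/332734)m - 1497789/332734)((332734/3249)m² - (665468/1083)m + 332734/171) + (0)
Last nonzero remainder: (332734/3249)m² - (665468/1083)m + 332734/171. Dividing through by 332734/3249 gives the monic gcd m² - 6m + 19.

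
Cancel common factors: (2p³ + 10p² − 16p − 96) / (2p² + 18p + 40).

(p² + p − 12)/(p + 5)

Apply the Euclidean algorithm:
  2p³ + 10p² − 16p − 96 = (p − 4)(2p² + 18p + 40) + (16p + 64)
  2p² + 18p + 40 = ((1/8)p + 5/8)(16p + 64) + (0)
Last nonzero remainder: 16p + 64. Dividing through by 16 gives the monic gcd p + 4.
Cancel p + 4 from numerator and denominator to get the reduced form.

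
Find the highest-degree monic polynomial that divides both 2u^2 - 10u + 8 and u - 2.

1

Repeated division with remainder:
  2u^2 - 10u + 8 = (2u - 6)(u - 2) + (-4)
  u - 2 = (-(1/4)u + 1/2)(-4) + (0)
The last nonzero remainder is the constant -4, so the polynomials are coprime and gcd = 1.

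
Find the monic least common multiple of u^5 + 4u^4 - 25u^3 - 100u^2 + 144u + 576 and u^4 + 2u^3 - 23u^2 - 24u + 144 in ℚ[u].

u^6 + u^5 - 37u^4 - 25u^3 + 444u^2 + 144u - 1728

Repeated division with remainder:
  u^5 + 4u^4 - 25u^3 - 100u^2 + 144u + 576 = (u + 2)(u^4 + 2u^3 - 23u^2 - 24u + 144) + (-6u^3 - 30u^2 + 48u + 288)
  u^4 + 2u^3 - 23u^2 - 24u + 144 = (-(1/6)u + 1/2)(-6u^3 - 30u^2 + 48u + 288) + (0)
Last nonzero remainder: -6u^3 - 30u^2 + 48u + 288. Dividing through by -6 gives the monic gcd u^3 + 5u^2 - 8u - 48.
Then lcm(f, g) = f·g / gcd(f, g); expanding and making the result monic gives the answer.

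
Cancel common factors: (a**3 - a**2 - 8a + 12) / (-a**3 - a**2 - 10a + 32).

By polynomial division,
  a**3 - a**2 - 8a + 12 = (-1)(-a**3 - a**2 - 10a + 32) + (-2a**2 - 18a + 44)
  -a**3 - a**2 - 10a + 32 = ((1/2)a - 4)(-2a**2 - 18a + 44) + (-104a + 208)
  -2a**2 - 18a + 44 = ((1/52)a + 11/52)(-104a + 208) + (0)
Last nonzero remainder: -104a + 208. Dividing through by -104 gives the monic gcd a - 2.
Cancel a - 2 from numerator and denominator to get the reduced form.

(-a**2 - a + 6)/(a**2 + 3a + 16)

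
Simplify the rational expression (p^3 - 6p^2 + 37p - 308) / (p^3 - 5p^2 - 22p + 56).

Repeated division with remainder:
  p^3 - 6p^2 + 37p - 308 = (p^3 - 5p^2 - 22p + 56) + (-p^2 + 59p - 364)
  p^3 - 5p^2 - 22p + 56 = (-p - 54)(-p^2 + 59p - 364) + (2800p - 19600)
  -p^2 + 59p - 364 = (-(1/2800)p + 13/700)(2800p - 19600) + (0)
Last nonzero remainder: 2800p - 19600. Dividing through by 2800 gives the monic gcd p - 7.
Cancel p - 7 from numerator and denominator to get the reduced form.

(p^2 + p + 44)/(p^2 + 2p - 8)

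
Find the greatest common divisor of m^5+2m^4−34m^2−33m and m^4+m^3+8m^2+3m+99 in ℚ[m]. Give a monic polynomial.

m^2+4m+11

Apply the Euclidean algorithm:
  m^5+2m^4−34m^2−33m = (m+1)(m^4+m^3+8m^2+3m+99) + (−9m^3−45m^2−135m−99)
  m^4+m^3+8m^2+3m+99 = (−(1/9)m+4/9)(−9m^3−45m^2−135m−99) + (13m^2+52m+143)
  −9m^3−45m^2−135m−99 = (−(9/13)m−9/13)(13m^2+52m+143) + (0)
Last nonzero remainder: 13m^2+52m+143. Dividing through by 13 gives the monic gcd m^2+4m+11.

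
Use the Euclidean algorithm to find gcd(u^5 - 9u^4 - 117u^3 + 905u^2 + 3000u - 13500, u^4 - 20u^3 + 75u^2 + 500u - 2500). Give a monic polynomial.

u^3 - 15u^2 + 500

By polynomial division,
  u^5 - 9u^4 - 117u^3 + 905u^2 + 3000u - 13500 = (u + 11)(u^4 - 20u^3 + 75u^2 + 500u - 2500) + (28u^3 - 420u^2 + 14000)
  u^4 - 20u^3 + 75u^2 + 500u - 2500 = ((1/28)u - 5/28)(28u^3 - 420u^2 + 14000) + (0)
Last nonzero remainder: 28u^3 - 420u^2 + 14000. Dividing through by 28 gives the monic gcd u^3 - 15u^2 + 500.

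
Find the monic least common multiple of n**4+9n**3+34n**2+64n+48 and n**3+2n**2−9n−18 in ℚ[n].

n**5+6n**4+7n**3−38n**2−144n−144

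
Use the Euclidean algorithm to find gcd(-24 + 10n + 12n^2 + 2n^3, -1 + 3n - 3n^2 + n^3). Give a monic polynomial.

-1 + n

By polynomial division,
  2n^3 + 12n^2 + 10n - 24 = (2)(n^3 - 3n^2 + 3n - 1) + (18n^2 + 4n - 22)
  n^3 - 3n^2 + 3n - 1 = ((1/18)n - 29/162)(18n^2 + 4n - 22) + ((400/81)n - 400/81)
  18n^2 + 4n - 22 = ((729/200)n + 891/200)((400/81)n - 400/81) + (0)
Last nonzero remainder: (400/81)n - 400/81. Dividing through by 400/81 gives the monic gcd n - 1.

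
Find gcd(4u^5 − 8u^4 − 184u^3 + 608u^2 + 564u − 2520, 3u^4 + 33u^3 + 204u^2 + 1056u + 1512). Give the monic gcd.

u^2 + 9u + 14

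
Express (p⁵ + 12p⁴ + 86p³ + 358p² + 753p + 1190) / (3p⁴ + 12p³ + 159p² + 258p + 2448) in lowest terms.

(p³ + 7p² + 17p + 35)/(3p² − 3p + 72)

By polynomial division,
  p⁵ + 12p⁴ + 86p³ + 358p² + 753p + 1190 = ((1/3)p + 8/3)(3p⁴ + 12p³ + 159p² + 258p + 2448) + (p³ − 152p² − 751p − 5338)
  3p⁴ + 12p³ + 159p² + 258p + 2448 = (3p + 468)(p³ − 152p² − 751p − 5338) + (73548p² + 367740p + 2500632)
  p³ − 152p² − 751p − 5338 = ((1/73548)p − 157/73548)(73548p² + 367740p + 2500632) + (0)
Last nonzero remainder: 73548p² + 367740p + 2500632. Dividing through by 73548 gives the monic gcd p² + 5p + 34.
Cancel p² + 5p + 34 from numerator and denominator to get the reduced form.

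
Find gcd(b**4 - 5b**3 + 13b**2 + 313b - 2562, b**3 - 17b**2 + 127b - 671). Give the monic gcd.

b**2 - 6b + 61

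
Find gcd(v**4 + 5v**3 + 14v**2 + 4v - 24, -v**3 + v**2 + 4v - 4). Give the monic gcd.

v**2 + v - 2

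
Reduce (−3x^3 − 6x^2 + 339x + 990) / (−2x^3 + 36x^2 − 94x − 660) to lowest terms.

Euclidean algorithm in ℚ[x]:
  −3x^3 − 6x^2 + 339x + 990 = (3/2)(−2x^3 + 36x^2 − 94x − 660) + (−60x^2 + 480x + 1980)
  −2x^3 + 36x^2 − 94x − 660 = ((1/30)x − 1/3)(−60x^2 + 480x + 1980) + (0)
Last nonzero remainder: −60x^2 + 480x + 1980. Dividing through by −60 gives the monic gcd x^2 − 8x − 33.
Cancel x^2 − 8x − 33 from numerator and denominator to get the reduced form.

(3x + 30)/(2x − 20)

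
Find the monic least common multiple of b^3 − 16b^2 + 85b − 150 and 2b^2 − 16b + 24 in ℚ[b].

b^4 − 18b^3 + 117b^2 − 320b + 300

Repeated division with remainder:
  b^3 − 16b^2 + 85b − 150 = ((1/2)b − 4)(2b^2 − 16b + 24) + (9b − 54)
  2b^2 − 16b + 24 = ((2/9)b − 4/9)(9b − 54) + (0)
Last nonzero remainder: 9b − 54. Dividing through by 9 gives the monic gcd b − 6.
Then lcm(f, g) = f·g / gcd(f, g); expanding and making the result monic gives the answer.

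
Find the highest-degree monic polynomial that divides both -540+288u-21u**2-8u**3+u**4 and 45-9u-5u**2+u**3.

15-8u+u**2

Apply the Euclidean algorithm:
  u**4-8u**3-21u**2+288u-540 = (u-3)(u**3-5u**2-9u+45) + (-27u**2+216u-405)
  u**3-5u**2-9u+45 = (-(1/27)u-1/9)(-27u**2+216u-405) + (0)
Last nonzero remainder: -27u**2+216u-405. Dividing through by -27 gives the monic gcd u**2-8u+15.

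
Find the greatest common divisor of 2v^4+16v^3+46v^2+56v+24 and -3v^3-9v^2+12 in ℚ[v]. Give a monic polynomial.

v^2+4v+4

Repeated division with remainder:
  2v^4+16v^3+46v^2+56v+24 = (-(2/3)v-10/3)(-3v^3-9v^2+12) + (16v^2+64v+64)
  -3v^3-9v^2+12 = (-(3/16)v+3/16)(16v^2+64v+64) + (0)
Last nonzero remainder: 16v^2+64v+64. Dividing through by 16 gives the monic gcd v^2+4v+4.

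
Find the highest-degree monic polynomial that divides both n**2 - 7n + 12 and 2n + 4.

1

Repeated division with remainder:
  n**2 - 7n + 12 = ((1/2)n - 9/2)(2n + 4) + (30)
  2n + 4 = ((1/15)n + 2/15)(30) + (0)
The last nonzero remainder is the constant 30, so the polynomials are coprime and gcd = 1.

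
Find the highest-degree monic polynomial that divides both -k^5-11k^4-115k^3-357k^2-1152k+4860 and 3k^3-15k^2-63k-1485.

Euclidean algorithm in ℚ[k]:
  -k^5-11k^4-115k^3-357k^2-1152k+4860 = (-(1/3)k^2-(16/3)k-72)(3k^3-15k^2-63k-1485) + (-2268k^2-13608k-102060)
  3k^3-15k^2-63k-1485 = (-(1/756)k+11/756)(-2268k^2-13608k-102060) + (0)
Last nonzero remainder: -2268k^2-13608k-102060. Dividing through by -2268 gives the monic gcd k^2+6k+45.

k^2+6k+45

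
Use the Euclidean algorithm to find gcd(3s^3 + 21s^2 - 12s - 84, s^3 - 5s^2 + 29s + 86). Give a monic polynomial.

s + 2

Repeated division with remainder:
  3s^3 + 21s^2 - 12s - 84 = (3)(s^3 - 5s^2 + 29s + 86) + (36s^2 - 99s - 342)
  s^3 - 5s^2 + 29s + 86 = ((1/36)s - 1/16)(36s^2 - 99s - 342) + ((517/16)s + 517/8)
  36s^2 - 99s - 342 = ((576/517)s - 2736/517)((517/16)s + 517/8) + (0)
Last nonzero remainder: (517/16)s + 517/8. Dividing through by 517/16 gives the monic gcd s + 2.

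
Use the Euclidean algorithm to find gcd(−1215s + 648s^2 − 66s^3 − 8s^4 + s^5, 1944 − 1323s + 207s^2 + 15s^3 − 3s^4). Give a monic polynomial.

By polynomial division,
  s^5 − 8s^4 − 66s^3 + 648s^2 − 1215s = (−(1/3)s + 1)(−3s^4 + 15s^3 + 207s^2 − 1323s + 1944) + (−12s^3 + 756s − 1944)
  −3s^4 + 15s^3 + 207s^2 − 1323s + 1944 = ((1/4)s − 5/4)(−12s^3 + 756s − 1944) + (18s^2 + 108s − 486)
  −12s^3 + 756s − 1944 = (−(2/3)s + 4)(18s^2 + 108s − 486) + (0)
Last nonzero remainder: 18s^2 + 108s − 486. Dividing through by 18 gives the monic gcd s^2 + 6s − 27.

−27 + 6s + s^2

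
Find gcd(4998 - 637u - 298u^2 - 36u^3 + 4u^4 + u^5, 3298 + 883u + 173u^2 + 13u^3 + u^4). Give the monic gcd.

34 + 7u + u^2

By polynomial division,
  u^5 + 4u^4 - 36u^3 - 298u^2 - 637u + 4998 = (u - 9)(u^4 + 13u^3 + 173u^2 + 883u + 3298) + (-92u^3 + 376u^2 + 4012u + 34680)
  u^4 + 13u^3 + 173u^2 + 883u + 3298 = (-(1/92)u - 393/2116)(-92u^3 + 376u^2 + 4012u + 34680) + ((151528/529)u^2 + (1060696/529)u + 5151952/529)
  -92u^3 + 376u^2 + 4012u + 34680 = (-(12167/37882)u + 134895/37882)((151528/529)u^2 + (1060696/529)u + 5151952/529) + (0)
Last nonzero remainder: (151528/529)u^2 + (1060696/529)u + 5151952/529. Dividing through by 151528/529 gives the monic gcd u^2 + 7u + 34.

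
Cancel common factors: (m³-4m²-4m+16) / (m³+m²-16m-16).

(m²-4)/(m²+5m+4)

Euclidean algorithm in ℚ[m]:
  m³-4m²-4m+16 = (m³+m²-16m-16) + (-5m²+12m+32)
  m³+m²-16m-16 = (-(1/5)m-17/25)(-5m²+12m+32) + (-(36/25)m+144/25)
  -5m²+12m+32 = ((125/36)m+50/9)(-(36/25)m+144/25) + (0)
Last nonzero remainder: -(36/25)m+144/25. Dividing through by -36/25 gives the monic gcd m-4.
Cancel m-4 from numerator and denominator to get the reduced form.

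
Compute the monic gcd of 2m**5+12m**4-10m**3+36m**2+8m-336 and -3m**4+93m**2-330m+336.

m**2+5m-14

Euclidean algorithm in ℚ[m]:
  2m**5+12m**4-10m**3+36m**2+8m-336 = (-(2/3)m-4)(-3m**4+93m**2-330m+336) + (52m**3+188m**2-1088m+1008)
  -3m**4+93m**2-330m+336 = (-(3/52)m+141/676)(52m**3+188m**2-1088m+1008) + (-(1518/169)m**2-(7590/169)m+21252/169)
  52m**3+188m**2-1088m+1008 = (-(4394/759)m+2028/253)(-(1518/169)m**2-(7590/169)m+21252/169) + (0)
Last nonzero remainder: -(1518/169)m**2-(7590/169)m+21252/169. Dividing through by -1518/169 gives the monic gcd m**2+5m-14.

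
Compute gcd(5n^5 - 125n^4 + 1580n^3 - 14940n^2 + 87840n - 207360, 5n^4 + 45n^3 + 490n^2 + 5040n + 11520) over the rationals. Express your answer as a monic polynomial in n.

Apply the Euclidean algorithm:
  5n^5 - 125n^4 + 1580n^3 - 14940n^2 + 87840n - 207360 = (n - 34)(5n^4 + 45n^3 + 490n^2 + 5040n + 11520) + (2620n^3 - 3320n^2 + 247680n + 184320)
  5n^4 + 45n^3 + 490n^2 + 5040n + 11520 = ((1/524)n + 1345/68644)(2620n^3 - 3320n^2 + 247680n + 184320) + ((1413720/17161)n^2 - (2827440/17161)n + 135717120/17161)
  2620n^3 - 3320n^2 + 247680n + 184320 = ((2248091/70686)n + 274576/11781)((1413720/17161)n^2 - (2827440/17161)n + 135717120/17161) + (0)
Last nonzero remainder: (1413720/17161)n^2 - (2827440/17161)n + 135717120/17161. Dividing through by 1413720/17161 gives the monic gcd n^2 - 2n + 96.

n^2 - 2n + 96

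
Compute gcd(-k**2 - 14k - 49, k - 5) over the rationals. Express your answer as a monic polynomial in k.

Repeated division with remainder:
  -k**2 - 14k - 49 = (-k - 19)(k - 5) + (-144)
  k - 5 = (-(1/144)k + 5/144)(-144) + (0)
The last nonzero remainder is the constant -144, so the polynomials are coprime and gcd = 1.

1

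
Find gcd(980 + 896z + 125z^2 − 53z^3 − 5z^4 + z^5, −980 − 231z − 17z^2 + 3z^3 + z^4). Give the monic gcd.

−35 − 2z + z^2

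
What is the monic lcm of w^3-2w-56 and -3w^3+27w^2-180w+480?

w^5-5w^4+38w^3-46w^2+200w-2240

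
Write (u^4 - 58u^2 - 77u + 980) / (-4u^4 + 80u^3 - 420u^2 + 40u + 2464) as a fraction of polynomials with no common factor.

Repeated division with remainder:
  u^4 - 58u^2 - 77u + 980 = (-1/4)(-4u^4 + 80u^3 - 420u^2 + 40u + 2464) + (20u^3 - 163u^2 - 67u + 1596)
  -4u^4 + 80u^3 - 420u^2 + 40u + 2464 = (-(1/5)u + 237/100)(20u^3 - 163u^2 - 67u + 1596) + (-(4709/100)u^2 + (51799/100)u - 32963/25)
  20u^3 - 163u^2 - 67u + 1596 = (-(2000/4709)u - 5700/4709)(-(4709/100)u^2 + (51799/100)u - 32963/25) + (0)
Last nonzero remainder: -(4709/100)u^2 + (51799/100)u - 32963/25. Dividing through by -4709/100 gives the monic gcd u^2 - 11u + 28.
Cancel u^2 - 11u + 28 from numerator and denominator to get the reduced form.

(-u^2 - 11u - 35)/(4u^2 - 36u - 88)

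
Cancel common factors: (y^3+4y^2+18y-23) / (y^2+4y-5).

Euclidean algorithm in ℚ[y]:
  y^3+4y^2+18y-23 = (y)(y^2+4y-5) + (23y-23)
  y^2+4y-5 = ((1/23)y+5/23)(23y-23) + (0)
Last nonzero remainder: 23y-23. Dividing through by 23 gives the monic gcd y-1.
Cancel y-1 from numerator and denominator to get the reduced form.

(y^2+5y+23)/(y+5)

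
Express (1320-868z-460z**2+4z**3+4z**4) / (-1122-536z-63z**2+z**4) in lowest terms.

(-40+36z+4z**2)/(34+8z+z**2)

Euclidean algorithm in ℚ[z]:
  4z**4+4z**3-460z**2-868z+1320 = (4)(z**4-63z**2-536z-1122) + (4z**3-208z**2+1276z+5808)
  z**4-63z**2-536z-1122 = ((1/4)z+13)(4z**3-208z**2+1276z+5808) + (2322z**2-18576z-76626)
  4z**3-208z**2+1276z+5808 = ((2/1161)z-88/1161)(2322z**2-18576z-76626) + (0)
Last nonzero remainder: 2322z**2-18576z-76626. Dividing through by 2322 gives the monic gcd z**2-8z-33.
Cancel z**2-8z-33 from numerator and denominator to get the reduced form.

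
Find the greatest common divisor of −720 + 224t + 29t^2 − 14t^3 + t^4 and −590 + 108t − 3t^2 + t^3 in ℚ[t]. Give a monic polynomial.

−5 + t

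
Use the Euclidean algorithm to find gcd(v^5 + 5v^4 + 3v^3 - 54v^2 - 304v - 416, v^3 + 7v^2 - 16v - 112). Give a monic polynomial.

v^2 - 16

By polynomial division,
  v^5 + 5v^4 + 3v^3 - 54v^2 - 304v - 416 = (v^2 - 2v + 33)(v^3 + 7v^2 - 16v - 112) + (-205v^2 + 3280)
  v^3 + 7v^2 - 16v - 112 = (-(1/205)v - 7/205)(-205v^2 + 3280) + (0)
Last nonzero remainder: -205v^2 + 3280. Dividing through by -205 gives the monic gcd v^2 - 16.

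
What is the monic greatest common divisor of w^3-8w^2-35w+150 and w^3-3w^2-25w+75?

Repeated division with remainder:
  w^3-8w^2-35w+150 = (w^3-3w^2-25w+75) + (-5w^2-10w+75)
  w^3-3w^2-25w+75 = (-(1/5)w+1)(-5w^2-10w+75) + (0)
Last nonzero remainder: -5w^2-10w+75. Dividing through by -5 gives the monic gcd w^2+2w-15.

w^2+2w-15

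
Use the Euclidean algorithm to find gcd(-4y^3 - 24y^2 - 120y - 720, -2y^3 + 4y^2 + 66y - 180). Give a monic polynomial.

y + 6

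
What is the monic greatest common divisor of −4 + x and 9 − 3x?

1

Apply the Euclidean algorithm:
  x − 4 = (−1/3)(−3x + 9) + (−1)
  −3x + 9 = (3x − 9)(−1) + (0)
The last nonzero remainder is the constant −1, so the polynomials are coprime and gcd = 1.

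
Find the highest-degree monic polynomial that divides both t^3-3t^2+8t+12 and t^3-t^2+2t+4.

Apply the Euclidean algorithm:
  t^3-3t^2+8t+12 = (t^3-t^2+2t+4) + (-2t^2+6t+8)
  t^3-t^2+2t+4 = (-(1/2)t-1)(-2t^2+6t+8) + (12t+12)
  -2t^2+6t+8 = (-(1/6)t+2/3)(12t+12) + (0)
Last nonzero remainder: 12t+12. Dividing through by 12 gives the monic gcd t+1.

t+1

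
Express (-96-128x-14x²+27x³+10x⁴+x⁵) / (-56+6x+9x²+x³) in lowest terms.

Apply the Euclidean algorithm:
  x⁵+10x⁴+27x³-14x²-128x-96 = (x²+x+12)(x³+9x²+6x-56) + (-72x²-144x+576)
  x³+9x²+6x-56 = (-(1/72)x-7/72)(-72x²-144x+576) + (0)
Last nonzero remainder: -72x²-144x+576. Dividing through by -72 gives the monic gcd x²+2x-8.
Cancel x²+2x-8 from numerator and denominator to get the reduced form.

(12+19x+8x²+x³)/(7+x)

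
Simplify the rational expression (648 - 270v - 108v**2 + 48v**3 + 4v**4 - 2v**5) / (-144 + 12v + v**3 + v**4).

Euclidean algorithm in ℚ[v]:
  -2v**5 + 4v**4 + 48v**3 - 108v**2 - 270v + 648 = (-2v + 6)(v**4 + v**3 + 12v - 144) + (42v**3 - 84v**2 - 630v + 1512)
  v**4 + v**3 + 12v - 144 = ((1/42)v + 1/14)(42v**3 - 84v**2 - 630v + 1512) + (21v**2 + 21v - 252)
  42v**3 - 84v**2 - 630v + 1512 = (2v - 6)(21v**2 + 21v - 252) + (0)
Last nonzero remainder: 21v**2 + 21v - 252. Dividing through by 21 gives the monic gcd v**2 + v - 12.
Cancel v**2 + v - 12 from numerator and denominator to get the reduced form.

(-54 + 18v + 6v**2 - 2v**3)/(12 + v**2)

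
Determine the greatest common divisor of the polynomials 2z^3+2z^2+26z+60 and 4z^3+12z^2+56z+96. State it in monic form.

Repeated division with remainder:
  2z^3+2z^2+26z+60 = (1/2)(4z^3+12z^2+56z+96) + (-4z^2-2z+12)
  4z^3+12z^2+56z+96 = (-z-5/2)(-4z^2-2z+12) + (63z+126)
  -4z^2-2z+12 = (-(4/63)z+2/21)(63z+126) + (0)
Last nonzero remainder: 63z+126. Dividing through by 63 gives the monic gcd z+2.

z+2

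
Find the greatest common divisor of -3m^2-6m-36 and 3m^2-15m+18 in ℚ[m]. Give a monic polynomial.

1

Euclidean algorithm in ℚ[m]:
  -3m^2-6m-36 = (-1)(3m^2-15m+18) + (-21m-18)
  3m^2-15m+18 = (-(1/7)m+41/49)(-21m-18) + (1620/49)
  -21m-18 = (-(343/540)m-49/90)(1620/49) + (0)
The last nonzero remainder is the constant 1620/49, so the polynomials are coprime and gcd = 1.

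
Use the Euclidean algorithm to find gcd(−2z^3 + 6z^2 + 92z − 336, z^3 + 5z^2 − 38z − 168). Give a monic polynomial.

Apply the Euclidean algorithm:
  −2z^3 + 6z^2 + 92z − 336 = (−2)(z^3 + 5z^2 − 38z − 168) + (16z^2 + 16z − 672)
  z^3 + 5z^2 − 38z − 168 = ((1/16)z + 1/4)(16z^2 + 16z − 672) + (0)
Last nonzero remainder: 16z^2 + 16z − 672. Dividing through by 16 gives the monic gcd z^2 + z − 42.

z^2 + z − 42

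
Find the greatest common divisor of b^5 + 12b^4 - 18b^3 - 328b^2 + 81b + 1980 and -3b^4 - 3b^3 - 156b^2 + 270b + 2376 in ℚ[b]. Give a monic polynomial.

Repeated division with remainder:
  b^5 + 12b^4 - 18b^3 - 328b^2 + 81b + 1980 = (-(1/3)b - 11/3)(-3b^4 - 3b^3 - 156b^2 + 270b + 2376) + (-81b^3 - 810b^2 + 1863b + 10692)
  -3b^4 - 3b^3 - 156b^2 + 270b + 2376 = ((1/27)b - 1/3)(-81b^3 - 810b^2 + 1863b + 10692) + (-495b^2 + 495b + 5940)
  -81b^3 - 810b^2 + 1863b + 10692 = ((9/55)b + 9/5)(-495b^2 + 495b + 5940) + (0)
Last nonzero remainder: -495b^2 + 495b + 5940. Dividing through by -495 gives the monic gcd b^2 - b - 12.

b^2 - b - 12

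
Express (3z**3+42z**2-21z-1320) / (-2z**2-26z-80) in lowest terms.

(-3z**2-18z+165)/(2z+10)

Euclidean algorithm in ℚ[z]:
  3z**3+42z**2-21z-1320 = (-(3/2)z-3/2)(-2z**2-26z-80) + (-180z-1440)
  -2z**2-26z-80 = ((1/90)z+1/18)(-180z-1440) + (0)
Last nonzero remainder: -180z-1440. Dividing through by -180 gives the monic gcd z+8.
Cancel z+8 from numerator and denominator to get the reduced form.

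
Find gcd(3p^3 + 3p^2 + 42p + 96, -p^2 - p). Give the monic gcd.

Repeated division with remainder:
  3p^3 + 3p^2 + 42p + 96 = (-3p)(-p^2 - p) + (42p + 96)
  -p^2 - p = (-(1/42)p + 3/98)(42p + 96) + (-144/49)
  42p + 96 = (-(343/24)p - 98/3)(-144/49) + (0)
The last nonzero remainder is the constant -144/49, so the polynomials are coprime and gcd = 1.

1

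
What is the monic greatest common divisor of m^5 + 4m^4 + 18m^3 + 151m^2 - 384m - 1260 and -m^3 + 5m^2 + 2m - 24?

m^2 - m - 6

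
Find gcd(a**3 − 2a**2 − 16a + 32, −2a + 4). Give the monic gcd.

By polynomial division,
  a**3 − 2a**2 − 16a + 32 = (−(1/2)a**2 + 8)(−2a + 4) + (0)
Last nonzero remainder: −2a + 4. Dividing through by −2 gives the monic gcd a − 2.

a − 2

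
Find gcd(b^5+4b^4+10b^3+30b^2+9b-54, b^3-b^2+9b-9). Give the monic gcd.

Apply the Euclidean algorithm:
  b^5+4b^4+10b^3+30b^2+9b-54 = (b^2+5b+6)(b^3-b^2+9b-9) + (0)
The last nonzero remainder b^3-b^2+9b-9 is already monic.

b^3-b^2+9b-9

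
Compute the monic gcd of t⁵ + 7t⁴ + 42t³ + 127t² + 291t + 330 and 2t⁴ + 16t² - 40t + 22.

Euclidean algorithm in ℚ[t]:
  t⁵ + 7t⁴ + 42t³ + 127t² + 291t + 330 = ((1/2)t + 7/2)(2t⁴ + 16t² - 40t + 22) + (34t³ + 91t² + 420t + 253)
  2t⁴ + 16t² - 40t + 22 = ((1/17)t - 91/578)(34t³ + 91t² + 420t + 253) + ((3249/578)t² + (3249/289)t + 35739/578)
  34t³ + 91t² + 420t + 253 = ((19652/3249)t + 13294/3249)((3249/578)t² + (3249/289)t + 35739/578) + (0)
Last nonzero remainder: (3249/578)t² + (3249/289)t + 35739/578. Dividing through by 3249/578 gives the monic gcd t² + 2t + 11.

t² + 2t + 11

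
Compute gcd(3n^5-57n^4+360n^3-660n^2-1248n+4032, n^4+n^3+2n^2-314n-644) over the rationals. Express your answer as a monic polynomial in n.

n^2-5n-14

By polynomial division,
  3n^5-57n^4+360n^3-660n^2-1248n+4032 = (3n-60)(n^4+n^3+2n^2-314n-644) + (414n^3+402n^2-18156n-34608)
  n^4+n^3+2n^2-314n-644 = ((1/414)n+1/14283)(414n^3+402n^2-18156n-34608) + ((218182/4761)n^2-(1090910/4761)n-3054548/4761)
  414n^3+402n^2-18156n-34608 = ((985527/109091)n+5884596/109091)((218182/4761)n^2-(1090910/4761)n-3054548/4761) + (0)
Last nonzero remainder: (218182/4761)n^2-(1090910/4761)n-3054548/4761. Dividing through by 218182/4761 gives the monic gcd n^2-5n-14.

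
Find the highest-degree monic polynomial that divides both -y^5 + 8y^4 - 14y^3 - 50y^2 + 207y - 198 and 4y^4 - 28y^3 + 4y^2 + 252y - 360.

Repeated division with remainder:
  -y^5 + 8y^4 - 14y^3 - 50y^2 + 207y - 198 = (-(1/4)y + 1/4)(4y^4 - 28y^3 + 4y^2 + 252y - 360) + (-6y^3 + 12y^2 + 54y - 108)
  4y^4 - 28y^3 + 4y^2 + 252y - 360 = (-(2/3)y + 10/3)(-6y^3 + 12y^2 + 54y - 108) + (0)
Last nonzero remainder: -6y^3 + 12y^2 + 54y - 108. Dividing through by -6 gives the monic gcd y^3 - 2y^2 - 9y + 18.

y^3 - 2y^2 - 9y + 18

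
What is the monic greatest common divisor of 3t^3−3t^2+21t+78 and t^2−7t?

Euclidean algorithm in ℚ[t]:
  3t^3−3t^2+21t+78 = (3t+18)(t^2−7t) + (147t+78)
  t^2−7t = ((1/147)t−123/2401)(147t+78) + (9594/2401)
  147t+78 = ((117649/3198)t+2401/123)(9594/2401) + (0)
The last nonzero remainder is the constant 9594/2401, so the polynomials are coprime and gcd = 1.

1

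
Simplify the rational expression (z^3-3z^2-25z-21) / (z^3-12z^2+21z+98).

Euclidean algorithm in ℚ[z]:
  z^3-3z^2-25z-21 = (z^3-12z^2+21z+98) + (9z^2-46z-119)
  z^3-12z^2+21z+98 = ((1/9)z-62/81)(9z^2-46z-119) + (-(80/81)z+560/81)
  9z^2-46z-119 = (-(729/80)z-1377/80)(-(80/81)z+560/81) + (0)
Last nonzero remainder: -(80/81)z+560/81. Dividing through by -80/81 gives the monic gcd z-7.
Cancel z-7 from numerator and denominator to get the reduced form.

(z^2+4z+3)/(z^2-5z-14)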